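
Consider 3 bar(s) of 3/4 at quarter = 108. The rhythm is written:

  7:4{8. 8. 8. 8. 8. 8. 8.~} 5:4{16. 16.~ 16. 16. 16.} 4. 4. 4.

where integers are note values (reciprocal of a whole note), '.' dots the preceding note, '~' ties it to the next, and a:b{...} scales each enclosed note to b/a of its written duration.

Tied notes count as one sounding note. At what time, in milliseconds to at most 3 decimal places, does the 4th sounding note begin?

note 4 onset = 9/7b = 714.286ms

1. 0.0ms @ 0 + 238.095ms (3/7)
2. 238.095ms @ 3/7 + 238.095ms (3/7)
3. 476.19ms @ 6/7 + 238.095ms (3/7)
4. 714.286ms @ 9/7 + 238.095ms (3/7)
5. 952.381ms @ 12/7 + 238.095ms (3/7)
6. 1190.476ms @ 15/7 + 238.095ms (3/7)
7. 1428.571ms @ 18/7 + 404.762ms (51/70)
8. 1833.333ms @ 33/10 + 333.333ms (3/5)
9. 2166.667ms @ 39/10 + 166.667ms (3/10)
10. 2333.333ms @ 21/5 + 166.667ms (3/10)
11. 2500.0ms @ 9/2 + 833.333ms (3/2)
12. 3333.333ms @ 6 + 833.333ms (3/2)
13. 4166.667ms @ 15/2 + 833.333ms (3/2)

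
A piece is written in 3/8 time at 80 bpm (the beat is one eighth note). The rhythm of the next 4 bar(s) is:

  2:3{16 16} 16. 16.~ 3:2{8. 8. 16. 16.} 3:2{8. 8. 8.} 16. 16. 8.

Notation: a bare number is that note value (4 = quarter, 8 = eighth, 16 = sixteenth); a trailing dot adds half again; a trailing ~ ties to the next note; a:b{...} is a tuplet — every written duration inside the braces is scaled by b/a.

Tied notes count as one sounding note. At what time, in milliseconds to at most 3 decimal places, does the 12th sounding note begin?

note 12 onset = 39/4b = 7312.5ms

1. 0.0ms @ 0 + 562.5ms (3/4)
2. 562.5ms @ 3/4 + 562.5ms (3/4)
3. 1125.0ms @ 3/2 + 562.5ms (3/4)
4. 1687.5ms @ 9/4 + 1312.5ms (7/4)
5. 3000.0ms @ 4 + 750.0ms (1)
6. 3750.0ms @ 5 + 375.0ms (1/2)
7. 4125.0ms @ 11/2 + 375.0ms (1/2)
8. 4500.0ms @ 6 + 750.0ms (1)
9. 5250.0ms @ 7 + 750.0ms (1)
10. 6000.0ms @ 8 + 750.0ms (1)
11. 6750.0ms @ 9 + 562.5ms (3/4)
12. 7312.5ms @ 39/4 + 562.5ms (3/4)
13. 7875.0ms @ 21/2 + 1125.0ms (3/2)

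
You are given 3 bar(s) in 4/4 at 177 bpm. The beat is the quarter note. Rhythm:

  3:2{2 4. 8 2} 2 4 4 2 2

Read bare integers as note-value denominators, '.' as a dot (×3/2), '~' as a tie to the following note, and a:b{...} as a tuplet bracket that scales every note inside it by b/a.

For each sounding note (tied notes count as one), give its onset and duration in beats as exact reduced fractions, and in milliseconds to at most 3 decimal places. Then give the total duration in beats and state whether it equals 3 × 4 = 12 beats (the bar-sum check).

1) 0.0ms=0b +451.977ms=4/3b
2) 451.977ms=4/3b +338.983ms=1b
3) 790.96ms=7/3b +112.994ms=1/3b
4) 903.955ms=8/3b +451.977ms=4/3b
5) 1355.932ms=4b +677.966ms=2b
6) 2033.898ms=6b +338.983ms=1b
7) 2372.881ms=7b +338.983ms=1b
8) 2711.864ms=8b +677.966ms=2b
9) 3389.831ms=10b +677.966ms=2b
Σ=12b of 12 (177bpm 4/4) — PASS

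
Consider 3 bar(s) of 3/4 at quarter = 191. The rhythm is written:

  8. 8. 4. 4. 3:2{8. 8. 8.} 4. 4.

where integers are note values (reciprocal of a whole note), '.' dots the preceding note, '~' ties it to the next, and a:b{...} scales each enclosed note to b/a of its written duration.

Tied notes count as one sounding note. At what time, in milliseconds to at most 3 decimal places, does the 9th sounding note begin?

1. 0.0ms @ 0 + 235.602ms (3/4)
2. 235.602ms @ 3/4 + 235.602ms (3/4)
3. 471.204ms @ 3/2 + 471.204ms (3/2)
4. 942.408ms @ 3 + 471.204ms (3/2)
5. 1413.613ms @ 9/2 + 157.068ms (1/2)
6. 1570.681ms @ 5 + 157.068ms (1/2)
7. 1727.749ms @ 11/2 + 157.068ms (1/2)
8. 1884.817ms @ 6 + 471.204ms (3/2)
9. 2356.021ms @ 15/2 + 471.204ms (3/2)

note 9 onset = 15/2b = 2356.021ms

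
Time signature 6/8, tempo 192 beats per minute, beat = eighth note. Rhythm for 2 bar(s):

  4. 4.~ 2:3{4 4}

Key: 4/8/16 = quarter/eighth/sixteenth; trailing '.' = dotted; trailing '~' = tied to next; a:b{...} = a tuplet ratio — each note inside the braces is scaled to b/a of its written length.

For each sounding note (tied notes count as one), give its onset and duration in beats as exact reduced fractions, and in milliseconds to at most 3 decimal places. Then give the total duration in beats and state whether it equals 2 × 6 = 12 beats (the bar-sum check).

1) 0.0ms=0b +937.5ms=3b
2) 937.5ms=3b +1875.0ms=6b
3) 2812.5ms=9b +937.5ms=3b
Σ=12b of 12 (192bpm 6/8) — PASS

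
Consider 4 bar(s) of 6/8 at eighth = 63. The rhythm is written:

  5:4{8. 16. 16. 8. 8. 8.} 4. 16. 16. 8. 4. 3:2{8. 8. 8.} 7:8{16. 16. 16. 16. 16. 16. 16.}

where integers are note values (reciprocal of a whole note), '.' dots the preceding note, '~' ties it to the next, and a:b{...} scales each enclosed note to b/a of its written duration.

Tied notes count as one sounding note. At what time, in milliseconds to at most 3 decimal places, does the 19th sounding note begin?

1. 0.0ms @ 0 + 1142.857ms (6/5)
2. 1142.857ms @ 6/5 + 571.429ms (3/5)
3. 1714.286ms @ 9/5 + 571.429ms (3/5)
4. 2285.714ms @ 12/5 + 1142.857ms (6/5)
5. 3428.571ms @ 18/5 + 1142.857ms (6/5)
6. 4571.429ms @ 24/5 + 1142.857ms (6/5)
7. 5714.286ms @ 6 + 2857.143ms (3)
8. 8571.429ms @ 9 + 714.286ms (3/4)
9. 9285.714ms @ 39/4 + 714.286ms (3/4)
10. 10000.0ms @ 21/2 + 1428.571ms (3/2)
11. 11428.571ms @ 12 + 2857.143ms (3)
12. 14285.714ms @ 15 + 952.381ms (1)
13. 15238.095ms @ 16 + 952.381ms (1)
14. 16190.476ms @ 17 + 952.381ms (1)
15. 17142.857ms @ 18 + 816.327ms (6/7)
16. 17959.184ms @ 132/7 + 816.327ms (6/7)
17. 18775.51ms @ 138/7 + 816.327ms (6/7)
18. 19591.837ms @ 144/7 + 816.327ms (6/7)
19. 20408.163ms @ 150/7 + 816.327ms (6/7)
20. 21224.49ms @ 156/7 + 816.327ms (6/7)
21. 22040.816ms @ 162/7 + 816.327ms (6/7)

note 19 onset = 150/7b = 20408.163ms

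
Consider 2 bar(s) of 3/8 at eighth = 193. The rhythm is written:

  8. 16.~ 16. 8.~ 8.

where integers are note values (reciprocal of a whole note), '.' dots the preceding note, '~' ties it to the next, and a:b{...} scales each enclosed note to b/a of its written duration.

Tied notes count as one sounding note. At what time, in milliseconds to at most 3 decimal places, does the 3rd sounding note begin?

1. 0.0ms @ 0 + 466.321ms (3/2)
2. 466.321ms @ 3/2 + 466.321ms (3/2)
3. 932.642ms @ 3 + 932.642ms (3)

note 3 onset = 3b = 932.642ms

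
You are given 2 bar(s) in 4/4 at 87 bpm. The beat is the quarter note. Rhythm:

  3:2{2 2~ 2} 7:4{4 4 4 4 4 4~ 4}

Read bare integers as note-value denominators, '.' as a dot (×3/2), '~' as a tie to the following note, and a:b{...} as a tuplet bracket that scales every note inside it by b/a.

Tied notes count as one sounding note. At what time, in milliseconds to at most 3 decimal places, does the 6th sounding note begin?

note 6 onset = 40/7b = 3940.887ms

1. 0.0ms @ 0 + 919.54ms (4/3)
2. 919.54ms @ 4/3 + 1839.08ms (8/3)
3. 2758.621ms @ 4 + 394.089ms (4/7)
4. 3152.709ms @ 32/7 + 394.089ms (4/7)
5. 3546.798ms @ 36/7 + 394.089ms (4/7)
6. 3940.887ms @ 40/7 + 394.089ms (4/7)
7. 4334.975ms @ 44/7 + 394.089ms (4/7)
8. 4729.064ms @ 48/7 + 788.177ms (8/7)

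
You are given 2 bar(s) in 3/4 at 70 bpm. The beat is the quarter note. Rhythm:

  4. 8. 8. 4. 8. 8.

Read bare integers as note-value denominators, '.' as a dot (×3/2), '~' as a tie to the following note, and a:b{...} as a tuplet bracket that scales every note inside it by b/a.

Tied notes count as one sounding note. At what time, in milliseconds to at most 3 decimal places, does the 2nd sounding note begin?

note 2 onset = 3/2b = 1285.714ms

1. 0.0ms @ 0 + 1285.714ms (3/2)
2. 1285.714ms @ 3/2 + 642.857ms (3/4)
3. 1928.571ms @ 9/4 + 642.857ms (3/4)
4. 2571.429ms @ 3 + 1285.714ms (3/2)
5. 3857.143ms @ 9/2 + 642.857ms (3/4)
6. 4500.0ms @ 21/4 + 642.857ms (3/4)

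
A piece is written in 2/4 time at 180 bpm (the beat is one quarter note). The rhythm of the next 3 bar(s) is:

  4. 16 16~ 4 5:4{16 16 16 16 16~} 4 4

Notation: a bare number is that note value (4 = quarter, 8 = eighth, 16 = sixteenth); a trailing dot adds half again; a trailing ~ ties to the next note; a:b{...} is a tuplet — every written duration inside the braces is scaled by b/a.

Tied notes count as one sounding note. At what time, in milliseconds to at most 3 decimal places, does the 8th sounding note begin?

note 8 onset = 19/5b = 1266.667ms

1. 0.0ms @ 0 + 500.0ms (3/2)
2. 500.0ms @ 3/2 + 83.333ms (1/4)
3. 583.333ms @ 7/4 + 416.667ms (5/4)
4. 1000.0ms @ 3 + 66.667ms (1/5)
5. 1066.667ms @ 16/5 + 66.667ms (1/5)
6. 1133.333ms @ 17/5 + 66.667ms (1/5)
7. 1200.0ms @ 18/5 + 66.667ms (1/5)
8. 1266.667ms @ 19/5 + 400.0ms (6/5)
9. 1666.667ms @ 5 + 333.333ms (1)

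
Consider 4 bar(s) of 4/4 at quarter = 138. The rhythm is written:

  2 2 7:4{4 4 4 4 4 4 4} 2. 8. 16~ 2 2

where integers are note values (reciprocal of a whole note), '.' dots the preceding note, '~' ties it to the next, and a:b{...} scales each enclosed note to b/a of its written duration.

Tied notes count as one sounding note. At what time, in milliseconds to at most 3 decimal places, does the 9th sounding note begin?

1. 0.0ms @ 0 + 869.565ms (2)
2. 869.565ms @ 2 + 869.565ms (2)
3. 1739.13ms @ 4 + 248.447ms (4/7)
4. 1987.578ms @ 32/7 + 248.447ms (4/7)
5. 2236.025ms @ 36/7 + 248.447ms (4/7)
6. 2484.472ms @ 40/7 + 248.447ms (4/7)
7. 2732.919ms @ 44/7 + 248.447ms (4/7)
8. 2981.366ms @ 48/7 + 248.447ms (4/7)
9. 3229.814ms @ 52/7 + 248.447ms (4/7)
10. 3478.261ms @ 8 + 1304.348ms (3)
11. 4782.609ms @ 11 + 326.087ms (3/4)
12. 5108.696ms @ 47/4 + 978.261ms (9/4)
13. 6086.957ms @ 14 + 869.565ms (2)

note 9 onset = 52/7b = 3229.814ms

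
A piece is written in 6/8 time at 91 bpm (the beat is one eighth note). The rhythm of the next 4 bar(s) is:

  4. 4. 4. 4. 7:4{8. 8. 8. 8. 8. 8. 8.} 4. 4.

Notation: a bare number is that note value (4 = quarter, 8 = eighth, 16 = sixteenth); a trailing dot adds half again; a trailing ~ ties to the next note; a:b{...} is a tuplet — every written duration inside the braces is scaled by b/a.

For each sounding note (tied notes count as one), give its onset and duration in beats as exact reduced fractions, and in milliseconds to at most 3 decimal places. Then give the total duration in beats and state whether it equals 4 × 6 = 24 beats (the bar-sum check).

1) 0.0ms=0b +1978.022ms=3b
2) 1978.022ms=3b +1978.022ms=3b
3) 3956.044ms=6b +1978.022ms=3b
4) 5934.066ms=9b +1978.022ms=3b
5) 7912.088ms=12b +565.149ms=6/7b
6) 8477.237ms=90/7b +565.149ms=6/7b
7) 9042.386ms=96/7b +565.149ms=6/7b
8) 9607.535ms=102/7b +565.149ms=6/7b
9) 10172.684ms=108/7b +565.149ms=6/7b
10) 10737.834ms=114/7b +565.149ms=6/7b
11) 11302.983ms=120/7b +565.149ms=6/7b
12) 11868.132ms=18b +1978.022ms=3b
13) 13846.154ms=21b +1978.022ms=3b
Σ=24b of 24 (91bpm 6/8) — PASS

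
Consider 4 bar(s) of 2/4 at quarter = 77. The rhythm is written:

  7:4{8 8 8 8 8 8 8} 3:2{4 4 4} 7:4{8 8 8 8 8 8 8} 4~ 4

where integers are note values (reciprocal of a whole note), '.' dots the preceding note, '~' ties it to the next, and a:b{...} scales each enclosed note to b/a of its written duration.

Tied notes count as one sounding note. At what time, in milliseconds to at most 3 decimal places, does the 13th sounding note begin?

note 13 onset = 32/7b = 3562.152ms

1. 0.0ms @ 0 + 222.635ms (2/7)
2. 222.635ms @ 2/7 + 222.635ms (2/7)
3. 445.269ms @ 4/7 + 222.635ms (2/7)
4. 667.904ms @ 6/7 + 222.635ms (2/7)
5. 890.538ms @ 8/7 + 222.635ms (2/7)
6. 1113.173ms @ 10/7 + 222.635ms (2/7)
7. 1335.807ms @ 12/7 + 222.635ms (2/7)
8. 1558.442ms @ 2 + 519.481ms (2/3)
9. 2077.922ms @ 8/3 + 519.481ms (2/3)
10. 2597.403ms @ 10/3 + 519.481ms (2/3)
11. 3116.883ms @ 4 + 222.635ms (2/7)
12. 3339.518ms @ 30/7 + 222.635ms (2/7)
13. 3562.152ms @ 32/7 + 222.635ms (2/7)
14. 3784.787ms @ 34/7 + 222.635ms (2/7)
15. 4007.421ms @ 36/7 + 222.635ms (2/7)
16. 4230.056ms @ 38/7 + 222.635ms (2/7)
17. 4452.69ms @ 40/7 + 222.635ms (2/7)
18. 4675.325ms @ 6 + 1558.442ms (2)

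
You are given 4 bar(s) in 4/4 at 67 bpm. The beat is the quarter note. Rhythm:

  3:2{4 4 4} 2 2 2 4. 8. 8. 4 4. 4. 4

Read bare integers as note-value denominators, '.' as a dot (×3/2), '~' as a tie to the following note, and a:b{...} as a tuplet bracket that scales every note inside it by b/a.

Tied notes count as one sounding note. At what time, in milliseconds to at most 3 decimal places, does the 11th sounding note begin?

1. 0.0ms @ 0 + 597.015ms (2/3)
2. 597.015ms @ 2/3 + 597.015ms (2/3)
3. 1194.03ms @ 4/3 + 597.015ms (2/3)
4. 1791.045ms @ 2 + 1791.045ms (2)
5. 3582.09ms @ 4 + 1791.045ms (2)
6. 5373.134ms @ 6 + 1791.045ms (2)
7. 7164.179ms @ 8 + 1343.284ms (3/2)
8. 8507.463ms @ 19/2 + 671.642ms (3/4)
9. 9179.104ms @ 41/4 + 671.642ms (3/4)
10. 9850.746ms @ 11 + 895.522ms (1)
11. 10746.269ms @ 12 + 1343.284ms (3/2)
12. 12089.552ms @ 27/2 + 1343.284ms (3/2)
13. 13432.836ms @ 15 + 895.522ms (1)

note 11 onset = 12b = 10746.269ms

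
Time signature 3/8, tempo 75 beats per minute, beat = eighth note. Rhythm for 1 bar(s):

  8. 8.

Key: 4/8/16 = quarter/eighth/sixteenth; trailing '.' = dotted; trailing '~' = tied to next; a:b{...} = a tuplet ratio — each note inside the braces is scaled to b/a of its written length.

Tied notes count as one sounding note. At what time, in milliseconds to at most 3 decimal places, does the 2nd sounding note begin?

note 2 onset = 3/2b = 1200.0ms

1. 0.0ms @ 0 + 1200.0ms (3/2)
2. 1200.0ms @ 3/2 + 1200.0ms (3/2)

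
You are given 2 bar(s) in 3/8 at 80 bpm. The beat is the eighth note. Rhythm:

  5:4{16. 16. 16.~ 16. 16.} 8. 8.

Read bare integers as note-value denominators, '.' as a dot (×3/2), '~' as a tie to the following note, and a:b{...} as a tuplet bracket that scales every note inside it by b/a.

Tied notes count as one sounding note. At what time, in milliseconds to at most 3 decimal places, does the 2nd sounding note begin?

1. 0.0ms @ 0 + 450.0ms (3/5)
2. 450.0ms @ 3/5 + 450.0ms (3/5)
3. 900.0ms @ 6/5 + 900.0ms (6/5)
4. 1800.0ms @ 12/5 + 450.0ms (3/5)
5. 2250.0ms @ 3 + 1125.0ms (3/2)
6. 3375.0ms @ 9/2 + 1125.0ms (3/2)

note 2 onset = 3/5b = 450.0ms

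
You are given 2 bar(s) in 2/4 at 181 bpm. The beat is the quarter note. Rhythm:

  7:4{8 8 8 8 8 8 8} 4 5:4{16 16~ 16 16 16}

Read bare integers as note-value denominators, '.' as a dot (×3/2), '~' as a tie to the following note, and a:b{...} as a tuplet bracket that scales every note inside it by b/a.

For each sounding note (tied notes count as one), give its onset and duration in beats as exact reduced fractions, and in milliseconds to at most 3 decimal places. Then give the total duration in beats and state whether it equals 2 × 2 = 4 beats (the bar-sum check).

1) 0.0ms=0b +94.712ms=2/7b
2) 94.712ms=2/7b +94.712ms=2/7b
3) 189.424ms=4/7b +94.712ms=2/7b
4) 284.136ms=6/7b +94.712ms=2/7b
5) 378.848ms=8/7b +94.712ms=2/7b
6) 473.56ms=10/7b +94.712ms=2/7b
7) 568.272ms=12/7b +94.712ms=2/7b
8) 662.983ms=2b +331.492ms=1b
9) 994.475ms=3b +66.298ms=1/5b
10) 1060.773ms=16/5b +132.597ms=2/5b
11) 1193.37ms=18/5b +66.298ms=1/5b
12) 1259.669ms=19/5b +66.298ms=1/5b
Σ=4b of 4 (181bpm 2/4) — PASS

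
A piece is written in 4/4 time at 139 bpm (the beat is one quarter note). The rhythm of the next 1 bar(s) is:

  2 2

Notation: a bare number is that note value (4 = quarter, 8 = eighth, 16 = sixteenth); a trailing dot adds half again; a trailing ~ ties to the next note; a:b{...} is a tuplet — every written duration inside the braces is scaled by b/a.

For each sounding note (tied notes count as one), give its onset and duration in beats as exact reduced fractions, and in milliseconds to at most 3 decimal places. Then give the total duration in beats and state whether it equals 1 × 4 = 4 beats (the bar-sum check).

1) 0.0ms=0b +863.309ms=2b
2) 863.309ms=2b +863.309ms=2b
Σ=4b of 4 (139bpm 4/4) — PASS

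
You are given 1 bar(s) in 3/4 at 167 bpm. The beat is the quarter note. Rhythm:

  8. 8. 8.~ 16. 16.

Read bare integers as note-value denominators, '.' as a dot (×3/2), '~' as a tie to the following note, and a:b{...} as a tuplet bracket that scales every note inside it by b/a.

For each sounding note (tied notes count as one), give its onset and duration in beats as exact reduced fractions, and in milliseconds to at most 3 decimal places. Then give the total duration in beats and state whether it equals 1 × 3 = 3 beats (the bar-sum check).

1) 0.0ms=0b +269.461ms=3/4b
2) 269.461ms=3/4b +269.461ms=3/4b
3) 538.922ms=3/2b +404.192ms=9/8b
4) 943.114ms=21/8b +134.731ms=3/8b
Σ=3b of 3 (167bpm 3/4) — PASS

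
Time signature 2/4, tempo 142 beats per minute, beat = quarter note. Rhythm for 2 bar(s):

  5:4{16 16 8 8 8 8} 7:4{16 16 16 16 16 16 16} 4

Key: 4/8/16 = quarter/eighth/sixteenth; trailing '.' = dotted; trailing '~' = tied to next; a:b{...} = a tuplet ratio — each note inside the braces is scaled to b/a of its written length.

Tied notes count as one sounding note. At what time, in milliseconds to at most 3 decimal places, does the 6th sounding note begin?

1. 0.0ms @ 0 + 84.507ms (1/5)
2. 84.507ms @ 1/5 + 84.507ms (1/5)
3. 169.014ms @ 2/5 + 169.014ms (2/5)
4. 338.028ms @ 4/5 + 169.014ms (2/5)
5. 507.042ms @ 6/5 + 169.014ms (2/5)
6. 676.056ms @ 8/5 + 169.014ms (2/5)
7. 845.07ms @ 2 + 60.362ms (1/7)
8. 905.433ms @ 15/7 + 60.362ms (1/7)
9. 965.795ms @ 16/7 + 60.362ms (1/7)
10. 1026.157ms @ 17/7 + 60.362ms (1/7)
11. 1086.519ms @ 18/7 + 60.362ms (1/7)
12. 1146.881ms @ 19/7 + 60.362ms (1/7)
13. 1207.243ms @ 20/7 + 60.362ms (1/7)
14. 1267.606ms @ 3 + 422.535ms (1)

note 6 onset = 8/5b = 676.056ms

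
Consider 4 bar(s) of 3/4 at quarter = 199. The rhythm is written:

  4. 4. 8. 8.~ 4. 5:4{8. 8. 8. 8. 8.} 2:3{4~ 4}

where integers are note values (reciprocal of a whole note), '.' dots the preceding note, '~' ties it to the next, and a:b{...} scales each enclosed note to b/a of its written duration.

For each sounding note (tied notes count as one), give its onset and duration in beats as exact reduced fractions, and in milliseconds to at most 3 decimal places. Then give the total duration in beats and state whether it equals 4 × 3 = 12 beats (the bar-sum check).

1) 0.0ms=0b +452.261ms=3/2b
2) 452.261ms=3/2b +452.261ms=3/2b
3) 904.523ms=3b +226.131ms=3/4b
4) 1130.653ms=15/4b +678.392ms=9/4b
5) 1809.045ms=6b +180.905ms=3/5b
6) 1989.95ms=33/5b +180.905ms=3/5b
7) 2170.854ms=36/5b +180.905ms=3/5b
8) 2351.759ms=39/5b +180.905ms=3/5b
9) 2532.663ms=42/5b +180.905ms=3/5b
10) 2713.568ms=9b +904.523ms=3b
Σ=12b of 12 (199bpm 3/4) — PASS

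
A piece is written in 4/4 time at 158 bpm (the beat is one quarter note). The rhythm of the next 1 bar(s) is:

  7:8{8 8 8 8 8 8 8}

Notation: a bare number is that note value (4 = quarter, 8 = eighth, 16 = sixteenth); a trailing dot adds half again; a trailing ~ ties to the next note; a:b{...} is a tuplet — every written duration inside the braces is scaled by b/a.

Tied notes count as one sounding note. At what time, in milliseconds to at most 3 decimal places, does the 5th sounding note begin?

1. 0.0ms @ 0 + 216.998ms (4/7)
2. 216.998ms @ 4/7 + 216.998ms (4/7)
3. 433.996ms @ 8/7 + 216.998ms (4/7)
4. 650.995ms @ 12/7 + 216.998ms (4/7)
5. 867.993ms @ 16/7 + 216.998ms (4/7)
6. 1084.991ms @ 20/7 + 216.998ms (4/7)
7. 1301.989ms @ 24/7 + 216.998ms (4/7)

note 5 onset = 16/7b = 867.993ms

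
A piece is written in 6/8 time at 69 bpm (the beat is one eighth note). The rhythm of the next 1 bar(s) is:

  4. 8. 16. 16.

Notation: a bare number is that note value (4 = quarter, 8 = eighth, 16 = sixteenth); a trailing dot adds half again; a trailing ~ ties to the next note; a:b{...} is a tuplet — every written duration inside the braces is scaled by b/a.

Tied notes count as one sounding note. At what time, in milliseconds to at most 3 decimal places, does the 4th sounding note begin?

note 4 onset = 21/4b = 4565.217ms

1. 0.0ms @ 0 + 2608.696ms (3)
2. 2608.696ms @ 3 + 1304.348ms (3/2)
3. 3913.043ms @ 9/2 + 652.174ms (3/4)
4. 4565.217ms @ 21/4 + 652.174ms (3/4)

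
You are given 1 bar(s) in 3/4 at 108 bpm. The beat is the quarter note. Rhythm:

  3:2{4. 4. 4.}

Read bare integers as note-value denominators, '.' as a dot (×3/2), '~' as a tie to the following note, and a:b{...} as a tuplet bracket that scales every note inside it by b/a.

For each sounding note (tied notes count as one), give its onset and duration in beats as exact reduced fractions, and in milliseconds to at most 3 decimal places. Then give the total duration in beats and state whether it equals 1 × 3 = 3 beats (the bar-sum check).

1) 0.0ms=0b +555.556ms=1b
2) 555.556ms=1b +555.556ms=1b
3) 1111.111ms=2b +555.556ms=1b
Σ=3b of 3 (108bpm 3/4) — PASS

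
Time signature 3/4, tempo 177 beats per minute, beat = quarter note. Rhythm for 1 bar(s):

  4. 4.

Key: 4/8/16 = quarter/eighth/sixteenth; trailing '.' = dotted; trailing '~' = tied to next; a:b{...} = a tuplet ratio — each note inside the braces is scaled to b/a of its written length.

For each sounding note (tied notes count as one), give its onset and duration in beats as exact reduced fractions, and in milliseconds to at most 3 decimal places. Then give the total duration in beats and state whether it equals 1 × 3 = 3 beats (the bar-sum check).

1) 0.0ms=0b +508.475ms=3/2b
2) 508.475ms=3/2b +508.475ms=3/2b
Σ=3b of 3 (177bpm 3/4) — PASS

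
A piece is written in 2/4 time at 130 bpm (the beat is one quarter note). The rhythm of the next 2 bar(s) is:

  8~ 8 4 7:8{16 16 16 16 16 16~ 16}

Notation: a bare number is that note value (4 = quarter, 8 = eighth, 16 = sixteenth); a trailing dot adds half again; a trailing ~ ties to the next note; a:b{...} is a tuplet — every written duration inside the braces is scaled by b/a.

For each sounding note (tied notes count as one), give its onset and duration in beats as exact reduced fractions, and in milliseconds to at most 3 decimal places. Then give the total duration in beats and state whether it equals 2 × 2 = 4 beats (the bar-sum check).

1) 0.0ms=0b +461.538ms=1b
2) 461.538ms=1b +461.538ms=1b
3) 923.077ms=2b +131.868ms=2/7b
4) 1054.945ms=16/7b +131.868ms=2/7b
5) 1186.813ms=18/7b +131.868ms=2/7b
6) 1318.681ms=20/7b +131.868ms=2/7b
7) 1450.549ms=22/7b +131.868ms=2/7b
8) 1582.418ms=24/7b +263.736ms=4/7b
Σ=4b of 4 (130bpm 2/4) — PASS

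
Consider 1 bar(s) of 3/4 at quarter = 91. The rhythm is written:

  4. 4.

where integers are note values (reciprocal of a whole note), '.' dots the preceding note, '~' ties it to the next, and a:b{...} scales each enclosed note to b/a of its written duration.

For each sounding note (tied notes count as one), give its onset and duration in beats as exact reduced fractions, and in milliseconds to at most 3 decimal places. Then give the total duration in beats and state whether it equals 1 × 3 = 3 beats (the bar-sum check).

1) 0.0ms=0b +989.011ms=3/2b
2) 989.011ms=3/2b +989.011ms=3/2b
Σ=3b of 3 (91bpm 3/4) — PASS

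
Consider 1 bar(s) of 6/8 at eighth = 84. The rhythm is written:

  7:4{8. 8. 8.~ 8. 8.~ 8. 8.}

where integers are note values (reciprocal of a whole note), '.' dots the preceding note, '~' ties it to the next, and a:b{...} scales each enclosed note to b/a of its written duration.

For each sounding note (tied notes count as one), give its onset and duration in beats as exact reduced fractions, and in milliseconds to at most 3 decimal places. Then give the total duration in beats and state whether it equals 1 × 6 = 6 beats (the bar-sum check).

1) 0.0ms=0b +612.245ms=6/7b
2) 612.245ms=6/7b +612.245ms=6/7b
3) 1224.49ms=12/7b +1224.49ms=12/7b
4) 2448.98ms=24/7b +1224.49ms=12/7b
5) 3673.469ms=36/7b +612.245ms=6/7b
Σ=6b of 6 (84bpm 6/8) — PASS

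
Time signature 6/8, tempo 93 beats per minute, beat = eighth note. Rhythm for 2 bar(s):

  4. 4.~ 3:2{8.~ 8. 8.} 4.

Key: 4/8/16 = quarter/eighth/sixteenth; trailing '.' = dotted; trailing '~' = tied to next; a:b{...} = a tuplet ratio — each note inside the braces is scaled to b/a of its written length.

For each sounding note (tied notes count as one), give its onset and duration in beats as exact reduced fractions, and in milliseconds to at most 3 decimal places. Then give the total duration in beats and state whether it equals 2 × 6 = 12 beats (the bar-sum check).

1) 0.0ms=0b +1935.484ms=3b
2) 1935.484ms=3b +3225.806ms=5b
3) 5161.29ms=8b +645.161ms=1b
4) 5806.452ms=9b +1935.484ms=3b
Σ=12b of 12 (93bpm 6/8) — PASS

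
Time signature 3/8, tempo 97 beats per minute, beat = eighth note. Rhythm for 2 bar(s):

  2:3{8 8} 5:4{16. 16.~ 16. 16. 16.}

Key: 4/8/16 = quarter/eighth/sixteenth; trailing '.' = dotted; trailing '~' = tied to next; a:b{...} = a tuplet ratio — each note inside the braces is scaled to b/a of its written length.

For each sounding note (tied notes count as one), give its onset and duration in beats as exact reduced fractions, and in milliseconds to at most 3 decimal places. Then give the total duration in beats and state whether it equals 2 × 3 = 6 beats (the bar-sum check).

1) 0.0ms=0b +927.835ms=3/2b
2) 927.835ms=3/2b +927.835ms=3/2b
3) 1855.67ms=3b +371.134ms=3/5b
4) 2226.804ms=18/5b +742.268ms=6/5b
5) 2969.072ms=24/5b +371.134ms=3/5b
6) 3340.206ms=27/5b +371.134ms=3/5b
Σ=6b of 6 (97bpm 3/8) — PASS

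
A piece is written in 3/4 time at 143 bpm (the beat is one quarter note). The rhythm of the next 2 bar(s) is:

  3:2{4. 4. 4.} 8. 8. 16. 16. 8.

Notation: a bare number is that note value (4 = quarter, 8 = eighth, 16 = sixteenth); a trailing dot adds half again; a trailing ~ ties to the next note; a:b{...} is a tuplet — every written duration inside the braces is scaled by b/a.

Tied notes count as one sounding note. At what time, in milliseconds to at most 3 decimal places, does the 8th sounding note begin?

note 8 onset = 21/4b = 2202.797ms

1. 0.0ms @ 0 + 419.58ms (1)
2. 419.58ms @ 1 + 419.58ms (1)
3. 839.161ms @ 2 + 419.58ms (1)
4. 1258.741ms @ 3 + 314.685ms (3/4)
5. 1573.427ms @ 15/4 + 314.685ms (3/4)
6. 1888.112ms @ 9/2 + 157.343ms (3/8)
7. 2045.455ms @ 39/8 + 157.343ms (3/8)
8. 2202.797ms @ 21/4 + 314.685ms (3/4)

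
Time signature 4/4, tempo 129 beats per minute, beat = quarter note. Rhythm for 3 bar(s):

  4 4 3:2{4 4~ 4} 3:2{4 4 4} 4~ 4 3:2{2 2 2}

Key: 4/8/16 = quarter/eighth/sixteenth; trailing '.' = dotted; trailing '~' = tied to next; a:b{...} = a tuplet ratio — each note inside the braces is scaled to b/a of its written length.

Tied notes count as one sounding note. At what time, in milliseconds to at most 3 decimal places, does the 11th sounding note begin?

note 11 onset = 32/3b = 4961.24ms

1. 0.0ms @ 0 + 465.116ms (1)
2. 465.116ms @ 1 + 465.116ms (1)
3. 930.233ms @ 2 + 310.078ms (2/3)
4. 1240.31ms @ 8/3 + 620.155ms (4/3)
5. 1860.465ms @ 4 + 310.078ms (2/3)
6. 2170.543ms @ 14/3 + 310.078ms (2/3)
7. 2480.62ms @ 16/3 + 310.078ms (2/3)
8. 2790.698ms @ 6 + 930.233ms (2)
9. 3720.93ms @ 8 + 620.155ms (4/3)
10. 4341.085ms @ 28/3 + 620.155ms (4/3)
11. 4961.24ms @ 32/3 + 620.155ms (4/3)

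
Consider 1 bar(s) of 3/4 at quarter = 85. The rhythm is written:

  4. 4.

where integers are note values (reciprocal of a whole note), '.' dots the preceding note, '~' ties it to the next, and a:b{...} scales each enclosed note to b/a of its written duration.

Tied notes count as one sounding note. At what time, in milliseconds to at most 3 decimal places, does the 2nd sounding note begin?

1. 0.0ms @ 0 + 1058.824ms (3/2)
2. 1058.824ms @ 3/2 + 1058.824ms (3/2)

note 2 onset = 3/2b = 1058.824ms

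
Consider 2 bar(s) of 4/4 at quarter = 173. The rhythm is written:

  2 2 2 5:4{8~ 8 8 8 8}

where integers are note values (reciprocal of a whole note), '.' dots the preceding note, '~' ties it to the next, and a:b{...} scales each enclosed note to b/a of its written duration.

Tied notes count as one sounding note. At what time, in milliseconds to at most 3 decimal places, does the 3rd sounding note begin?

1. 0.0ms @ 0 + 693.642ms (2)
2. 693.642ms @ 2 + 693.642ms (2)
3. 1387.283ms @ 4 + 693.642ms (2)
4. 2080.925ms @ 6 + 277.457ms (4/5)
5. 2358.382ms @ 34/5 + 138.728ms (2/5)
6. 2497.11ms @ 36/5 + 138.728ms (2/5)
7. 2635.838ms @ 38/5 + 138.728ms (2/5)

note 3 onset = 4b = 1387.283ms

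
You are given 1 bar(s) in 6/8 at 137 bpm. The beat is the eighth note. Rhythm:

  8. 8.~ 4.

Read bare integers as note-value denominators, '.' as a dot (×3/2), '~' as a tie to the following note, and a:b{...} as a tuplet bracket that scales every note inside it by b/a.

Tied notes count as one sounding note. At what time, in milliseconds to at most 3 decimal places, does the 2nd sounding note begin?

1. 0.0ms @ 0 + 656.934ms (3/2)
2. 656.934ms @ 3/2 + 1970.803ms (9/2)

note 2 onset = 3/2b = 656.934ms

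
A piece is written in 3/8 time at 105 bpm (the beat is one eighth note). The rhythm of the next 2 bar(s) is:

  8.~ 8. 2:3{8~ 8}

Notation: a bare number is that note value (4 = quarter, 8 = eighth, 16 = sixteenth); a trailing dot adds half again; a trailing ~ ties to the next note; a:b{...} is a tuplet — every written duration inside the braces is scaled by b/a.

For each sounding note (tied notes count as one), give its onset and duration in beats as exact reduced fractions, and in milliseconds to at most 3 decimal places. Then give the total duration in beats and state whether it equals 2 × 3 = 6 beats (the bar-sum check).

1) 0.0ms=0b +1714.286ms=3b
2) 1714.286ms=3b +1714.286ms=3b
Σ=6b of 6 (105bpm 3/8) — PASS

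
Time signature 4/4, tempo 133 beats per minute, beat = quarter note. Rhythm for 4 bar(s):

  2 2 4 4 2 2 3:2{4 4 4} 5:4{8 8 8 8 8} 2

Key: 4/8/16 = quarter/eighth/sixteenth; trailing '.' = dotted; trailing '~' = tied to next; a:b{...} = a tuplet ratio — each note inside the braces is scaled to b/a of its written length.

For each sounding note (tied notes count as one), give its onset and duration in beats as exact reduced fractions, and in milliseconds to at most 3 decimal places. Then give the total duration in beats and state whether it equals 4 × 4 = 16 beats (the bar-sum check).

1) 0.0ms=0b +902.256ms=2b
2) 902.256ms=2b +902.256ms=2b
3) 1804.511ms=4b +451.128ms=1b
4) 2255.639ms=5b +451.128ms=1b
5) 2706.767ms=6b +902.256ms=2b
6) 3609.023ms=8b +902.256ms=2b
7) 4511.278ms=10b +300.752ms=2/3b
8) 4812.03ms=32/3b +300.752ms=2/3b
9) 5112.782ms=34/3b +300.752ms=2/3b
10) 5413.534ms=12b +180.451ms=2/5b
11) 5593.985ms=62/5b +180.451ms=2/5b
12) 5774.436ms=64/5b +180.451ms=2/5b
13) 5954.887ms=66/5b +180.451ms=2/5b
14) 6135.338ms=68/5b +180.451ms=2/5b
15) 6315.789ms=14b +902.256ms=2b
Σ=16b of 16 (133bpm 4/4) — PASS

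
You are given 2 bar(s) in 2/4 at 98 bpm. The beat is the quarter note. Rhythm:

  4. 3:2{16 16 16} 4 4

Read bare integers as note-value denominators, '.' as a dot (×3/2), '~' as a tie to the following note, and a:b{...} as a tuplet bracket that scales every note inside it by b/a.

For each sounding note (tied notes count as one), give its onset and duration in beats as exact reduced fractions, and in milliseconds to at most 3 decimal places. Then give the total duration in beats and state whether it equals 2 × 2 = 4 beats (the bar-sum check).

1) 0.0ms=0b +918.367ms=3/2b
2) 918.367ms=3/2b +102.041ms=1/6b
3) 1020.408ms=5/3b +102.041ms=1/6b
4) 1122.449ms=11/6b +102.041ms=1/6b
5) 1224.49ms=2b +612.245ms=1b
6) 1836.735ms=3b +612.245ms=1b
Σ=4b of 4 (98bpm 2/4) — PASS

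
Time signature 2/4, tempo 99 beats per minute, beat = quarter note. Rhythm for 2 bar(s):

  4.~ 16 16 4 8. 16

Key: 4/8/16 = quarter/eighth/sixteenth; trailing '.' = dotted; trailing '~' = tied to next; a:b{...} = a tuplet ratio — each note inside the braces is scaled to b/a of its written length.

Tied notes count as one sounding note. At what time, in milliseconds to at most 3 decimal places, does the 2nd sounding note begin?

note 2 onset = 7/4b = 1060.606ms

1. 0.0ms @ 0 + 1060.606ms (7/4)
2. 1060.606ms @ 7/4 + 151.515ms (1/4)
3. 1212.121ms @ 2 + 606.061ms (1)
4. 1818.182ms @ 3 + 454.545ms (3/4)
5. 2272.727ms @ 15/4 + 151.515ms (1/4)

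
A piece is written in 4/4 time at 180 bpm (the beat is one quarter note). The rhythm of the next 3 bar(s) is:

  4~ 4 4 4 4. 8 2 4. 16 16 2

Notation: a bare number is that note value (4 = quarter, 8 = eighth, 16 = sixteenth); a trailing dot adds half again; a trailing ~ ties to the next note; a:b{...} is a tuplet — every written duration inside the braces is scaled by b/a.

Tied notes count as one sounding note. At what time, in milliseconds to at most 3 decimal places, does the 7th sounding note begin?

note 7 onset = 8b = 2666.667ms

1. 0.0ms @ 0 + 666.667ms (2)
2. 666.667ms @ 2 + 333.333ms (1)
3. 1000.0ms @ 3 + 333.333ms (1)
4. 1333.333ms @ 4 + 500.0ms (3/2)
5. 1833.333ms @ 11/2 + 166.667ms (1/2)
6. 2000.0ms @ 6 + 666.667ms (2)
7. 2666.667ms @ 8 + 500.0ms (3/2)
8. 3166.667ms @ 19/2 + 83.333ms (1/4)
9. 3250.0ms @ 39/4 + 83.333ms (1/4)
10. 3333.333ms @ 10 + 666.667ms (2)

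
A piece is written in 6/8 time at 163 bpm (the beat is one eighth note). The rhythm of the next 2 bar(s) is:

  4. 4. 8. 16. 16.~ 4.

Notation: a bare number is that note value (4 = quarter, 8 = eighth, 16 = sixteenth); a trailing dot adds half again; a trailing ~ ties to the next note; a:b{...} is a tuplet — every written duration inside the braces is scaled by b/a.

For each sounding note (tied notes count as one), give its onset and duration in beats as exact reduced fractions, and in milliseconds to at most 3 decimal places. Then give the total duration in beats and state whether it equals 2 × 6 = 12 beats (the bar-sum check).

1) 0.0ms=0b +1104.294ms=3b
2) 1104.294ms=3b +1104.294ms=3b
3) 2208.589ms=6b +552.147ms=3/2b
4) 2760.736ms=15/2b +276.074ms=3/4b
5) 3036.81ms=33/4b +1380.368ms=15/4b
Σ=12b of 12 (163bpm 6/8) — PASS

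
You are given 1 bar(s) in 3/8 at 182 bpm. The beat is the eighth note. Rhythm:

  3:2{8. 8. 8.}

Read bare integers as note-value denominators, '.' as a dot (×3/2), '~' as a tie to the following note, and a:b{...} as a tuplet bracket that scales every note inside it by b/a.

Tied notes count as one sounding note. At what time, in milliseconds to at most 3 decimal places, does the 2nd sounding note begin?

1. 0.0ms @ 0 + 329.67ms (1)
2. 329.67ms @ 1 + 329.67ms (1)
3. 659.341ms @ 2 + 329.67ms (1)

note 2 onset = 1b = 329.67ms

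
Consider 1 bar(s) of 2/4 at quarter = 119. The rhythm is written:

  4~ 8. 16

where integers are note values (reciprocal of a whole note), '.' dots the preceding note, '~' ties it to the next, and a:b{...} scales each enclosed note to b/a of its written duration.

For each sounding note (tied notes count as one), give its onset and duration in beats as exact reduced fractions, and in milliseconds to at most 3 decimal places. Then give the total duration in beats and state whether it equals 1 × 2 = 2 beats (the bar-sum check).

1) 0.0ms=0b +882.353ms=7/4b
2) 882.353ms=7/4b +126.05ms=1/4b
Σ=2b of 2 (119bpm 2/4) — PASS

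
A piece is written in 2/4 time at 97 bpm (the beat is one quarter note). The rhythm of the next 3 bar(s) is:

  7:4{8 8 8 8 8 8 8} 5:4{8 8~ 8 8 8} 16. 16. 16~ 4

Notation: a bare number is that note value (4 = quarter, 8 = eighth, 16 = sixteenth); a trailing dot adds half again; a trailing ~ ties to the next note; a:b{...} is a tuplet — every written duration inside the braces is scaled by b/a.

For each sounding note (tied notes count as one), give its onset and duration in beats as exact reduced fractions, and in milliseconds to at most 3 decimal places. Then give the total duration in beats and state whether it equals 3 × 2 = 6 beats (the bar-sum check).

1) 0.0ms=0b +176.73ms=2/7b
2) 176.73ms=2/7b +176.73ms=2/7b
3) 353.461ms=4/7b +176.73ms=2/7b
4) 530.191ms=6/7b +176.73ms=2/7b
5) 706.922ms=8/7b +176.73ms=2/7b
6) 883.652ms=10/7b +176.73ms=2/7b
7) 1060.383ms=12/7b +176.73ms=2/7b
8) 1237.113ms=2b +247.423ms=2/5b
9) 1484.536ms=12/5b +494.845ms=4/5b
10) 1979.381ms=16/5b +247.423ms=2/5b
11) 2226.804ms=18/5b +247.423ms=2/5b
12) 2474.227ms=4b +231.959ms=3/8b
13) 2706.186ms=35/8b +231.959ms=3/8b
14) 2938.144ms=19/4b +773.196ms=5/4b
Σ=6b of 6 (97bpm 2/4) — PASS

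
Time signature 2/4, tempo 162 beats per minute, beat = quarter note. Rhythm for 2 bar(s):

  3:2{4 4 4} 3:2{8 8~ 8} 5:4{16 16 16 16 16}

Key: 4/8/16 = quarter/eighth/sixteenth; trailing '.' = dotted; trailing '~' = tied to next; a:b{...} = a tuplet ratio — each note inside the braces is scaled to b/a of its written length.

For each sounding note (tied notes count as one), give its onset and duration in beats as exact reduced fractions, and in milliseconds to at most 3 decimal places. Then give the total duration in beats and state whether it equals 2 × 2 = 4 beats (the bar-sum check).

1) 0.0ms=0b +246.914ms=2/3b
2) 246.914ms=2/3b +246.914ms=2/3b
3) 493.827ms=4/3b +246.914ms=2/3b
4) 740.741ms=2b +123.457ms=1/3b
5) 864.198ms=7/3b +246.914ms=2/3b
6) 1111.111ms=3b +74.074ms=1/5b
7) 1185.185ms=16/5b +74.074ms=1/5b
8) 1259.259ms=17/5b +74.074ms=1/5b
9) 1333.333ms=18/5b +74.074ms=1/5b
10) 1407.407ms=19/5b +74.074ms=1/5b
Σ=4b of 4 (162bpm 2/4) — PASS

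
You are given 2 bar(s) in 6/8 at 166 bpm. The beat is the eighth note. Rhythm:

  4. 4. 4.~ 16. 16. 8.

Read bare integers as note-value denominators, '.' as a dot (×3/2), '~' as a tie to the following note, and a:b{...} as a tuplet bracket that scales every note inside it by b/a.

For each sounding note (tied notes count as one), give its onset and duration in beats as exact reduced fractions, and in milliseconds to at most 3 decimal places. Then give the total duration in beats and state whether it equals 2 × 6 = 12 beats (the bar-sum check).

1) 0.0ms=0b +1084.337ms=3b
2) 1084.337ms=3b +1084.337ms=3b
3) 2168.675ms=6b +1355.422ms=15/4b
4) 3524.096ms=39/4b +271.084ms=3/4b
5) 3795.181ms=21/2b +542.169ms=3/2b
Σ=12b of 12 (166bpm 6/8) — PASS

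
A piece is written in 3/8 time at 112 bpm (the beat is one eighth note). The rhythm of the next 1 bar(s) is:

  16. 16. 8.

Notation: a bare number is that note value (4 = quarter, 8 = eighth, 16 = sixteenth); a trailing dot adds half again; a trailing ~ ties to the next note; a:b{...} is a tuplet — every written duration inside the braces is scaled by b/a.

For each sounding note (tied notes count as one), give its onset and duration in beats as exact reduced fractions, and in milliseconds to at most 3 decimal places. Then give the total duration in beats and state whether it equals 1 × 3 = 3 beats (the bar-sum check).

1) 0.0ms=0b +401.786ms=3/4b
2) 401.786ms=3/4b +401.786ms=3/4b
3) 803.571ms=3/2b +803.571ms=3/2b
Σ=3b of 3 (112bpm 3/8) — PASS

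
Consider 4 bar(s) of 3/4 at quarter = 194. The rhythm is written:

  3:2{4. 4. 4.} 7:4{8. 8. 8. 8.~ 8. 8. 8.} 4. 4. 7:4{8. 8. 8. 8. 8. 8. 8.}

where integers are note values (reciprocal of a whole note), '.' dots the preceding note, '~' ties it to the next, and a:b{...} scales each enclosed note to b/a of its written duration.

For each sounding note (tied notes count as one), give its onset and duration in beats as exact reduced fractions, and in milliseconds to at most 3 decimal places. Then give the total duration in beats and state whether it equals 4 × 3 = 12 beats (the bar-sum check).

1) 0.0ms=0b +309.278ms=1b
2) 309.278ms=1b +309.278ms=1b
3) 618.557ms=2b +309.278ms=1b
4) 927.835ms=3b +132.548ms=3/7b
5) 1060.383ms=24/7b +132.548ms=3/7b
6) 1192.931ms=27/7b +132.548ms=3/7b
7) 1325.479ms=30/7b +265.096ms=6/7b
8) 1590.574ms=36/7b +132.548ms=3/7b
9) 1723.122ms=39/7b +132.548ms=3/7b
10) 1855.67ms=6b +463.918ms=3/2b
11) 2319.588ms=15/2b +463.918ms=3/2b
12) 2783.505ms=9b +132.548ms=3/7b
13) 2916.053ms=66/7b +132.548ms=3/7b
14) 3048.601ms=69/7b +132.548ms=3/7b
15) 3181.149ms=72/7b +132.548ms=3/7b
16) 3313.697ms=75/7b +132.548ms=3/7b
17) 3446.244ms=78/7b +132.548ms=3/7b
18) 3578.792ms=81/7b +132.548ms=3/7b
Σ=12b of 12 (194bpm 3/4) — PASS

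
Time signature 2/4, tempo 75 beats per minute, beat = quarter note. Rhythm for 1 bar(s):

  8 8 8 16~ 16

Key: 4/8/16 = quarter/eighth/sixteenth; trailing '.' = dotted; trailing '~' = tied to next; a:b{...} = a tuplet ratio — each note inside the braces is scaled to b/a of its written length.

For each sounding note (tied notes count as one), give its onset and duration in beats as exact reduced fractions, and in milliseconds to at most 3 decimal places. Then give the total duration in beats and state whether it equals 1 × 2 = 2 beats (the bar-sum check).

1) 0.0ms=0b +400.0ms=1/2b
2) 400.0ms=1/2b +400.0ms=1/2b
3) 800.0ms=1b +400.0ms=1/2b
4) 1200.0ms=3/2b +400.0ms=1/2b
Σ=2b of 2 (75bpm 2/4) — PASS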